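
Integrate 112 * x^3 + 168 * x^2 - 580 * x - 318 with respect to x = 28*x^4 + 56*x^3 - 290*x^2 - 318*x + C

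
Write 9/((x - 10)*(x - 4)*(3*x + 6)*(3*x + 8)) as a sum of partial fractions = -81/(1520*(3*x + 8)) + 1/(48*(x + 2)) - 1/(240*(x - 4)) + 1/(912*(x - 10))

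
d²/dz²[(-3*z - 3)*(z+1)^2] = -18*z - 18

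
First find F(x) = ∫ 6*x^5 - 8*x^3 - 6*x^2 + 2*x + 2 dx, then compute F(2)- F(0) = 24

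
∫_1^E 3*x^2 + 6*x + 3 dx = -8 + (1 + E)^3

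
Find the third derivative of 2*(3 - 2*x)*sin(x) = 4*x*cos(x) + 12*sin(x) - 6*cos(x)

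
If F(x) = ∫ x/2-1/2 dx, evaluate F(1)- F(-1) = -1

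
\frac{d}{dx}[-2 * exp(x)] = -2*exp(x)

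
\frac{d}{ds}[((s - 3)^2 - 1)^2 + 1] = 4*s^3 - 36*s^2 + 104*s - 96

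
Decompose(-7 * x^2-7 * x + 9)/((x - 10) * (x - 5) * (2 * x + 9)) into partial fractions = -405/(551*(2*x + 9)) + 201/(95*(x - 5)) - 761/(145*(x - 10))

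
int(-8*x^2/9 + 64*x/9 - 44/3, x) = -8*x^3/27 + 32*x^2/9 - 44*x/3 + C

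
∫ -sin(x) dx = cos(x) + C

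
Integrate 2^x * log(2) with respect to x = 2^x + C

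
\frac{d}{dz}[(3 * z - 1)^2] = 18*z - 6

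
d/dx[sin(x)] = cos(x)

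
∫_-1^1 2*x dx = 0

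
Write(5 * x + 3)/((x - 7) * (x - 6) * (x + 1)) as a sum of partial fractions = -1/(28*(x + 1)) - 33/(7*(x - 6)) + 19/(4*(x - 7))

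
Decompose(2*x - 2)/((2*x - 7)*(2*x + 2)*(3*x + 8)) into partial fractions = -33/(185*(3*x + 8)) + 10/(333*(2*x - 7)) + 2/(45*(x + 1))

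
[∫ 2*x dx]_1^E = -1 + exp(2)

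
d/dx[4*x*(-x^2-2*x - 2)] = -12*x^2 - 16*x - 8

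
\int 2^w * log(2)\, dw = 2^w + C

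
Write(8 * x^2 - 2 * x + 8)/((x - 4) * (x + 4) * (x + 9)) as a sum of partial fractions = 674/(65*(x + 9)) - 18/(5*(x + 4)) + 16/(13*(x - 4))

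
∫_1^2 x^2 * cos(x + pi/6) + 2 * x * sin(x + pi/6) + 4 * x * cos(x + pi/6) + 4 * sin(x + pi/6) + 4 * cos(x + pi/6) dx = -9*sin(pi/6 + 1) + 16*sin(pi/6 + 2)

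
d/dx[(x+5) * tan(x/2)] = x/(2*cos(x/2)^2) + tan(x/2) + 5/(2*cos(x/2)^2)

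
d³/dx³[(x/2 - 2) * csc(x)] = (x*cos(x)/(2*sin(x)) - 3*x*cos(x)/sin(x)^3 - 3/2 - 2*cos(x)/sin(x) + 3/sin(x)^2 + 12*cos(x)/sin(x)^3)/sin(x)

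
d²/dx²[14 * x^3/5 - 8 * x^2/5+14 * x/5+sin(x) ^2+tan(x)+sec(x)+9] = 84*x/5 - 2*sin(x)^2 + 2*cos(x)^2 + 2*tan(x)^3 + 2*tan(x)^2*sec(x) + 2*tan(x) + sec(x) - 16/5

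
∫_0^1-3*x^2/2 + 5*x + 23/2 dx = 27/2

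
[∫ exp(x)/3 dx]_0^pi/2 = -1/3 + exp(pi/2)/3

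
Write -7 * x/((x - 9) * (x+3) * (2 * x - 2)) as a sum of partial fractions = 7/(32*(x + 3)) + 7/(64*(x - 1)) - 21/(64*(x - 9))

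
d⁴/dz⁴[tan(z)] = 24*tan(z)^5 + 40*tan(z)^3 + 16*tan(z)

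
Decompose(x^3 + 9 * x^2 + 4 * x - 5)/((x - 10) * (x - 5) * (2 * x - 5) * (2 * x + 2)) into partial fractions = 41/(70*(2*x - 5)) + 1/(924*(x + 1)) - 73/(60*(x - 5)) + 129/(110*(x - 10))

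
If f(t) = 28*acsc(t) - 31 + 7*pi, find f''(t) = (56*t^2 - 28)/(t^5*sqrt(1 - 1/t^2) - t^3*sqrt(1 - 1/t^2))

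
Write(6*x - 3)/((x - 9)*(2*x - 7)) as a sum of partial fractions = -36/(11*(2*x - 7)) + 51/(11*(x - 9))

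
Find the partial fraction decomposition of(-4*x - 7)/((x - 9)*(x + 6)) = -17/(15*(x + 6)) - 43/(15*(x - 9))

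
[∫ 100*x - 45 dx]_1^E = -23 + 15*E + 2*(-3 + 5*E)^2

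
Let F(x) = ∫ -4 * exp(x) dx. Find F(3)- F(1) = -4*exp(3) + 4*E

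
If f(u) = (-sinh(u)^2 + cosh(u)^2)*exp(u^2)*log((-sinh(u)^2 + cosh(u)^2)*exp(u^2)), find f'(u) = 2*u*(log(exp(u^2)) + 1)*exp(u^2)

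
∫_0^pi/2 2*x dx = pi^2/4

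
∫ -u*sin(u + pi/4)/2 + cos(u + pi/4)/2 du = u*cos(u + pi/4)/2 + C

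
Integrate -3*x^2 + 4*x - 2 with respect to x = -x^3 + 2*x^2 - 2*x + C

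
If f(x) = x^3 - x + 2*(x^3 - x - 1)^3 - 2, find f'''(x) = 1008*x^6 - 1260*x^4 - 720*x^3 + 360*x^2 + 288*x + 30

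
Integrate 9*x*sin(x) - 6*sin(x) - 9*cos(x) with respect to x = (6 - 9*x)*cos(x) + C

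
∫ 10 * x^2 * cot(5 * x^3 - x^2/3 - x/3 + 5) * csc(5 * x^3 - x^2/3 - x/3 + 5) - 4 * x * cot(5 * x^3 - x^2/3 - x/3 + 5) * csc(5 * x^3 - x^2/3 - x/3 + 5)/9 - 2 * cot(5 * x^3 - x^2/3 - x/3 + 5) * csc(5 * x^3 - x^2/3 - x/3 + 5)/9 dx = -2/(3*sin(5*x^3 - x^2/3 - x/3 + 5)) + C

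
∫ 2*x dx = x^2 + C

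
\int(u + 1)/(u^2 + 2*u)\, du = log(u*(u + 2))/2 + C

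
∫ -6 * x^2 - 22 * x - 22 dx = -2*x^3 - 11*x^2 - 22*x + C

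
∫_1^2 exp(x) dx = -E + exp(2)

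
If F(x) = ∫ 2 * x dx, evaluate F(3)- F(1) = 8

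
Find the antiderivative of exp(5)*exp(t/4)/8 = exp(t/4 + 5)/2 + C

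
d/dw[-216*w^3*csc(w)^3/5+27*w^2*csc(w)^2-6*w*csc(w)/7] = 648*w^3*cot(w)*csc(w)^3/5 - 54*w^2*cot(w)*csc(w)^2 - 648*w^2*csc(w)^3/5 + 6*w*cot(w)*csc(w)/7 + 54*w*csc(w)^2 - 6*csc(w)/7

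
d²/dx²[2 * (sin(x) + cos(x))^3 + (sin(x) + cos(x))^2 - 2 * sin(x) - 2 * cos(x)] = -36*sqrt(2)*sin(x)^2*cos(x + pi/4) - 8*sin(x)*cos(x) - 28*sin(x) + 8*cos(x)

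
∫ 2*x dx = x^2 + C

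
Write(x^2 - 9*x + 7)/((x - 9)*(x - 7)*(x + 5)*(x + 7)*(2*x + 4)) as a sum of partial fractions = 17/(640*(x + 7)) - 11/(288*(x + 5)) + 29/(2970*(x + 2)) + 1/(864*(x - 7)) + 1/(1408*(x - 9))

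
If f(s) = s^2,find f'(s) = 2*s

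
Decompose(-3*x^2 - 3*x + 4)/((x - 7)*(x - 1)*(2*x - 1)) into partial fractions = 7/(13*(2*x - 1)) + 1/(3*(x - 1)) - 82/(39*(x - 7))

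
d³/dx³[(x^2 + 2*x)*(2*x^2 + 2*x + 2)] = 48*x + 36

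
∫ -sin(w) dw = cos(w) + C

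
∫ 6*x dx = 3*x^2 + C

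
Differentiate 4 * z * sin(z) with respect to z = 4*z*cos(z) + 4*sin(z)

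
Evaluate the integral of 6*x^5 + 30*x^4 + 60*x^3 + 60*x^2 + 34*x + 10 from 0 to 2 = 744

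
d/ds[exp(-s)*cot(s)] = (-cot(s)^2 - cot(s) - 1)*exp(-s)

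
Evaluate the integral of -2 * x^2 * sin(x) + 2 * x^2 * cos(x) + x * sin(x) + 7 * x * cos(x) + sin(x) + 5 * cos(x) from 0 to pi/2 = 3*pi/2 + pi^2/2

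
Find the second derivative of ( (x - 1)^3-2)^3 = 72*x^7 - 504*x^6 + 1512*x^5 - 2700*x^4 + 3240*x^3 - 2592*x^2 + 1296*x - 324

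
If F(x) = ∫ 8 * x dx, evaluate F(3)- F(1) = 32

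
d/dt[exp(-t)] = -exp(-t)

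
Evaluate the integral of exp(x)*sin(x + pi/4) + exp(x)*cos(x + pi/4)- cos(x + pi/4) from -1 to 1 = (1 - exp(-1))*cos(pi/4 + 1) + (-1 + E)*sin(pi/4 + 1)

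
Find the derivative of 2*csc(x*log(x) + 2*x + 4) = -4*(log(x) + 3)*cos(x*log(x) + 2*x + 4)/(1 - cos(2*(x*log(x) + 2*x + 4)))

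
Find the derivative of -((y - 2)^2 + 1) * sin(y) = -y^2*cos(y) - 2*y*sin(y) + 4*y*cos(y) + 4*sin(y) - 5*cos(y)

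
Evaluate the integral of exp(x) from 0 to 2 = -1 + exp(2)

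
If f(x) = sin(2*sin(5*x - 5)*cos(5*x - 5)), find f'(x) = 5*cos(-10*x + sin(10*(x - 1)) + 10) + 5*cos(10*x + sin(10*(x - 1)) - 10)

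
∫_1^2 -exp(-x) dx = -exp(-1) + exp(-2)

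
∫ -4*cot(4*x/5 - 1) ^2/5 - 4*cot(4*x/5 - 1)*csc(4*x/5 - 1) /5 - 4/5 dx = cot(4*x/5 - 1) + csc(4*x/5 - 1) + C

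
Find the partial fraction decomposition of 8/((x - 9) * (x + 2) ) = -8/(11*(x + 2)) + 8/(11*(x - 9))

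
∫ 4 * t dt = 2*t^2 + C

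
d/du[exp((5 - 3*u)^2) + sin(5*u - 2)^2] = 18*u*exp(9*u^2 - 30*u + 25) - 30*exp(9*u^2 - 30*u + 25) + 5*sin(10*u - 4)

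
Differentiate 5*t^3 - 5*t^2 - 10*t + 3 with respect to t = 15*t^2 - 10*t - 10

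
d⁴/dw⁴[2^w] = 2^w*log(2)^4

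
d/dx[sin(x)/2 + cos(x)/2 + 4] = -sin(x)/2 + cos(x)/2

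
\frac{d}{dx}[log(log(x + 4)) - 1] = 1/(x*log(x + 4) + 4*log(x + 4))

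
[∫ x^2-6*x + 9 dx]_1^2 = 7/3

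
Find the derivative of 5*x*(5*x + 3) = 50*x + 15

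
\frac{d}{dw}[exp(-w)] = -exp(-w)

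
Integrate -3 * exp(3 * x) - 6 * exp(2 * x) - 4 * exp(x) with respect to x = -(exp(x) + 1)^3 - exp(x) + C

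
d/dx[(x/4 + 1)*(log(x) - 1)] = (x*log(x) + 4)/(4*x)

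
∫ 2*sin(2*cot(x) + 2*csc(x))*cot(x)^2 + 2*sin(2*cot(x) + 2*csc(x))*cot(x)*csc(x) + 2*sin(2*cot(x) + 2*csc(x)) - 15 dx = -15*x + cos(2*cot(x) + 2*csc(x)) + C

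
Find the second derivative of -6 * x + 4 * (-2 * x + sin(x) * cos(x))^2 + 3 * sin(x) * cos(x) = 32*x*sin(2*x) + 16*(1 - cos(2*x))^2 - 6*sin(2*x) + 8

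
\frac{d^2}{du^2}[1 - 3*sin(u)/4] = 3*sin(u)/4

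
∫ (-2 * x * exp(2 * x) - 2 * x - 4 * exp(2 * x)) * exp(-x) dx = -4*(x + 1)*sinh(x) + C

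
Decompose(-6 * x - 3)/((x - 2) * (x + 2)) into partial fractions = -9/(4*(x + 2)) - 15/(4*(x - 2))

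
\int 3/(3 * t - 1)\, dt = log(1 - 3*t) + C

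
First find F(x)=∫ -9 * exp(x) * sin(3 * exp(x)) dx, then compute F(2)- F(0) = 3*cos(3*exp(2)) - 3*cos(3)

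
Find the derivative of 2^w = 2^w*log(2)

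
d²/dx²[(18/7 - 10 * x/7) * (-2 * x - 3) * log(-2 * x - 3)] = (80*x*log(-2*x - 3) + 120*x + 120*log(-2*x - 3) + 48)/(14*x + 21)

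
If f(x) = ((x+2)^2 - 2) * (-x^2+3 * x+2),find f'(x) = -4*x^3 - 3*x^2 + 24*x + 14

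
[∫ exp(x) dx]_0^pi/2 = -1 + exp(pi/2)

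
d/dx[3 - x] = -1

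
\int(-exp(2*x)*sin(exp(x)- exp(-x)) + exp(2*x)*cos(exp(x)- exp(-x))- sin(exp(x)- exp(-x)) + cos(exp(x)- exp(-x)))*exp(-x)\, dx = sqrt(2)*sin(2*sinh(x) + pi/4) + C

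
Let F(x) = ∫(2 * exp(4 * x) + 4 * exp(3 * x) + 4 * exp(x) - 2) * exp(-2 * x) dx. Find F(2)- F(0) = -4 + (-exp(-2) + 2 + exp(2))^2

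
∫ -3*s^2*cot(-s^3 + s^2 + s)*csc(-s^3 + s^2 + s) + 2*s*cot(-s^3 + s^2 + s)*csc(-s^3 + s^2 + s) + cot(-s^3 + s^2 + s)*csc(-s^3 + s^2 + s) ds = -csc(s*(-s^2 + s + 1)) + C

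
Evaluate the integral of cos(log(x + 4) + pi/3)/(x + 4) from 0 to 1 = -sin(pi/3 + log(4)) + sin(pi/3 + log(5))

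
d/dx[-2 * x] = -2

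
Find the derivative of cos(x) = -sin(x)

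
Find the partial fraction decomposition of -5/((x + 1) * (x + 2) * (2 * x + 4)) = 5/(2*(x + 2)) + 5/(2*(x + 2)^2) - 5/(2*(x + 1))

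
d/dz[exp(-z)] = -exp(-z)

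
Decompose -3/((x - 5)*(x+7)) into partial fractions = 1/(4*(x + 7)) - 1/(4*(x - 5))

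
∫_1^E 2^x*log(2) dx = -2 + 2^E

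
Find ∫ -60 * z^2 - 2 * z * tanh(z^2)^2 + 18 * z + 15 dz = -20*z^3 + 8*z^2 + 15*z + tanh(z^2) + C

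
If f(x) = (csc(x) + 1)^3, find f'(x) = -3*(sin(x) + 1)^2*cos(x)/sin(x)^4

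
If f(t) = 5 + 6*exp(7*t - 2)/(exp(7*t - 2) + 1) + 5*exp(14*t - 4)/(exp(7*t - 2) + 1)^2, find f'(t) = (42*exp(7*t - 2) + 112*exp(14*t - 4))/(exp(-6)*exp(21*t) + 3*exp(-4)*exp(14*t) + 3*exp(-2)*exp(7*t) + 1)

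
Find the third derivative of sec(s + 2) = 6*tan(s + 2)^3*sec(s + 2) + 5*tan(s + 2)*sec(s + 2)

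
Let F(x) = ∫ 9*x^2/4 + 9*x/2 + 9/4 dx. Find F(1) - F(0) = 21/4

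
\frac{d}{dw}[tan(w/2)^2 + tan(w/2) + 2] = (sin(w/2)/cos(w/2) + 1/2)/cos(w/2)^2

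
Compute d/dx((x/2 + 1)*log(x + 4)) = (x*log(x + 4) + x + 4*log(x + 4) + 2)/(2*x + 8)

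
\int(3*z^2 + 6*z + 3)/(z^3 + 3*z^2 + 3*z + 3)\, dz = log((z + 1)^3 + 2) + C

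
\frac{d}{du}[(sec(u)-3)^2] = 2*(-3 + 1/cos(u))*sin(u)/cos(u)^2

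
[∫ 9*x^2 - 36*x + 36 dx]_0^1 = 21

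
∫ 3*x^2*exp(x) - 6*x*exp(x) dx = 3*(x - 2)^2*exp(x) + C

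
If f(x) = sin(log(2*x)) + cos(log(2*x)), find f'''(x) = 2*(sin(log(x) + log(2)) + 2*cos(log(x) + log(2)))/x^3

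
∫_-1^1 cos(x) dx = 2*sin(1)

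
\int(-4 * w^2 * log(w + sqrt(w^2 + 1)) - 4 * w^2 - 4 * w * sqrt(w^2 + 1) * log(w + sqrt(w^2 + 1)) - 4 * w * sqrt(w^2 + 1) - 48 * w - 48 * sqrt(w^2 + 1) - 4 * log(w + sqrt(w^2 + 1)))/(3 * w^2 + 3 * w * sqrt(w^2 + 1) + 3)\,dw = -4*(w + 12)*log(w + sqrt(w^2 + 1))/3 + C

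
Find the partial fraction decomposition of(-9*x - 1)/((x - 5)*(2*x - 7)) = 65/(3*(2*x - 7)) - 46/(3*(x - 5))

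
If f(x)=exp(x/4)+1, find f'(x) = exp(x/4)/4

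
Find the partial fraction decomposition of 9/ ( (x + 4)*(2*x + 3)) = 18/(5*(2*x + 3)) - 9/(5*(x + 4))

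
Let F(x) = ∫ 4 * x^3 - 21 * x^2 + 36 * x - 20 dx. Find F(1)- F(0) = -8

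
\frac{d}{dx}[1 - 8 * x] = -8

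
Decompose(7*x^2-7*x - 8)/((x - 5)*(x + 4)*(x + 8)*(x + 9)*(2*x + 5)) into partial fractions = -284/(2145*(2*x + 5)) + 311/(455*(x + 9)) - 124/(143*(x + 8)) + 11/(45*(x + 4)) + 22/(4095*(x - 5))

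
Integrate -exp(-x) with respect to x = exp(-x) + C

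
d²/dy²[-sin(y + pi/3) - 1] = sin(y + pi/3)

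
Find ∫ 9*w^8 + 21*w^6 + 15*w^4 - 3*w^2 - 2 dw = w^9 + 3*w^7 + 3*w^5 - w^3 - 2*w + C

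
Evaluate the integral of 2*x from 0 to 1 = 1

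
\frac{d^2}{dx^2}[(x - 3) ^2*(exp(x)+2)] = x^2*exp(x) - 2*x*exp(x) - exp(x) + 4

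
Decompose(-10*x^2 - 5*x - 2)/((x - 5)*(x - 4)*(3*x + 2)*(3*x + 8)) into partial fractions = 269/(1380*(3*x + 8)) - 1/(51*(3*x + 2)) + 13/(20*(x - 4)) - 277/(391*(x - 5))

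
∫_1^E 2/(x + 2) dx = -2*log(3) + 2*log(2 + E)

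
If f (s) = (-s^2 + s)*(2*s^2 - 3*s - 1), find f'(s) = -8*s^3 + 15*s^2 - 4*s - 1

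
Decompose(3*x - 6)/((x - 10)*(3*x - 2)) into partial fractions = 3/(7*(3*x - 2)) + 6/(7*(x - 10))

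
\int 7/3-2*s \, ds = -s^2 + 7*s/3 + C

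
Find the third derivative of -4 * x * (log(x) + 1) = 4/x^2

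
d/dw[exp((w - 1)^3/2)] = 3*w^2*exp(w^3/2 - 3*w^2/2 + 3*w/2 - 1/2)/2 - 3*w*exp(w^3/2 - 3*w^2/2 + 3*w/2 - 1/2) + 3*exp(w^3/2 - 3*w^2/2 + 3*w/2 - 1/2)/2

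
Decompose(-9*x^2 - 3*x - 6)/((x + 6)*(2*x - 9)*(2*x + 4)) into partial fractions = -269/(182*(2*x - 9)) - 13/(7*(x + 6)) + 9/(26*(x + 2))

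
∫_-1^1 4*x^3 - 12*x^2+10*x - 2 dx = -12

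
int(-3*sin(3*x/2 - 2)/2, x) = cos(3*x/2 - 2) + C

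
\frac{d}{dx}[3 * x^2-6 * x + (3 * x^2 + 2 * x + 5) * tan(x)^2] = 6*x^2*sin(x)/cos(x)^3 + 4*x*sin(x)/cos(x)^3 + 6*x/cos(x)^2 + 10*sin(x)/cos(x)^3 - 8 + 2/cos(x)^2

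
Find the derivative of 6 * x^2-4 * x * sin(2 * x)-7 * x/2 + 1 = -8*x*cos(2*x) + 12*x - 4*sin(2*x) - 7/2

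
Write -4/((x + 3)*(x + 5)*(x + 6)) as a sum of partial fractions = -4/(3*(x + 6)) + 2/(x + 5) - 2/(3*(x + 3))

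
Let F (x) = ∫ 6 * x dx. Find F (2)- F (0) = 12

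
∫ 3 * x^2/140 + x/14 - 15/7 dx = x^3/140 + x^2/28 - 15*x/7 + C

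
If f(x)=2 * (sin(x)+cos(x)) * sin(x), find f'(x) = 2*sqrt(2)*sin(2*x + pi/4)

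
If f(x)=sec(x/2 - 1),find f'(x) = tan(x/2 - 1)*sec(x/2 - 1)/2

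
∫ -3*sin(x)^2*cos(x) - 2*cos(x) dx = (cos(x)^2 - 3)*sin(x) + C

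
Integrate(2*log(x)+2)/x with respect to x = (log(x) + 1)^2 + C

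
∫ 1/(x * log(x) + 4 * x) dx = log(log(x)/2 + 2) + C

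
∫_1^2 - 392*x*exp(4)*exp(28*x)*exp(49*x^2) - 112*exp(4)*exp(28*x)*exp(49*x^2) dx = -4*exp(256) + 4*exp(81)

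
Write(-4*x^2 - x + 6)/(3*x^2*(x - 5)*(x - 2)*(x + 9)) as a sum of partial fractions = -103/(12474*(x + 9)) + 1/(33*(x - 2)) - 11/(350*(x - 5)) + 19/(2025*x) + 1/(45*x^2)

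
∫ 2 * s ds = s^2 + C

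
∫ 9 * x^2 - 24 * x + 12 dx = 3*x^3 - 12*x^2 + 12*x + C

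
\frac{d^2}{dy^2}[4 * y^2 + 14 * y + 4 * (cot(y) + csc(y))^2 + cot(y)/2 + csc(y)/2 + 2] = 8 - 1/(2*sin(y)) - 8*cos(y)/sin(y)^2 - 32/sin(y)^2 + cos(y)/sin(y)^3 + sin(y)^(-3) + 48*cos(y)/sin(y)^4 + 48/sin(y)^4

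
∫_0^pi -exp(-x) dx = -1 + exp(-pi)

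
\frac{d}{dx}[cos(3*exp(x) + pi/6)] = -3*exp(x)*sin(3*exp(x) + pi/6)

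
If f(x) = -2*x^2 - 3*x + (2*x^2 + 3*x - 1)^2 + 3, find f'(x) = 16*x^3 + 36*x^2 + 6*x - 9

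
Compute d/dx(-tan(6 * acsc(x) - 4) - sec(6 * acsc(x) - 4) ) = (6*tan(6*acsc(x) - 4)^2 + 6*tan(6*acsc(x) - 4)*sec(6*acsc(x) - 4) + 6)/(x^2*sqrt(1 - 1/x^2))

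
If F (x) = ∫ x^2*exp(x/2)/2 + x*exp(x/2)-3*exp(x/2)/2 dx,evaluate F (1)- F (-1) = -4*exp(-1/2)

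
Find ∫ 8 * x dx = 4*x^2 + C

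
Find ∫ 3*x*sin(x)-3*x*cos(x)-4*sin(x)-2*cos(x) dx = -sqrt(2)*(3*x - 1)*sin(x + pi/4) + C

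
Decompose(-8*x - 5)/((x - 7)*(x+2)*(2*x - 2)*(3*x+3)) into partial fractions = -11/(162*(x + 2)) + 1/(32*(x + 1)) + 13/(216*(x - 1)) - 61/(2592*(x - 7))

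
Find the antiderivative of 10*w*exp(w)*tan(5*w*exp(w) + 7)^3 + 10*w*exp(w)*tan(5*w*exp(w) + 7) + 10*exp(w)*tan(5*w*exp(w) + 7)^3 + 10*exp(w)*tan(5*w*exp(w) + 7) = tan(5*w*exp(w) + 7)^2 + C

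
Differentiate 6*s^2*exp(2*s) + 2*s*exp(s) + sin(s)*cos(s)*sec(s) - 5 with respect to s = 12*s^2*exp(2*s) + 12*s*exp(2*s) + 2*s*exp(s) + 2*exp(s) + cos(s)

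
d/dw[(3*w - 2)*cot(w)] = -3*w/sin(w)^2 + 3/tan(w) + 2/sin(w)^2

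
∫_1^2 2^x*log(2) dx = 2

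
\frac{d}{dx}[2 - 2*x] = -2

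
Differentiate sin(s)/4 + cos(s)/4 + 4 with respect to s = -sin(s)/4 + cos(s)/4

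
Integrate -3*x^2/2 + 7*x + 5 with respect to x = -x^3/2 + 7*x^2/2 + 5*x + C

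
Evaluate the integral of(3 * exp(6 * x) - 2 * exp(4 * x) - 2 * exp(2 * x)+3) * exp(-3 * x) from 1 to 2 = -(E - exp(-1))^3 - E - exp(-2) + exp(-1) + exp(2) + (-exp(-2) + exp(2))^3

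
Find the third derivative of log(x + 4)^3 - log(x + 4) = (6*log(x + 4)^2 - 18*log(x + 4) + 4)/(x^3 + 12*x^2 + 48*x + 64)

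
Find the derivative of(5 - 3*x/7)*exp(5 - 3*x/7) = (9*x - 126)*exp(5 - 3*x/7)/49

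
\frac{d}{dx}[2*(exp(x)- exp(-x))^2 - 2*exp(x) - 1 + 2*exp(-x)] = (4*exp(4*x) - 2*exp(3*x) - 2*exp(x) - 4)*exp(-2*x)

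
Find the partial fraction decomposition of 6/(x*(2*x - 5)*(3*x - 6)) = 8/(5*(2*x - 5)) - 1/(x - 2) + 1/(5*x)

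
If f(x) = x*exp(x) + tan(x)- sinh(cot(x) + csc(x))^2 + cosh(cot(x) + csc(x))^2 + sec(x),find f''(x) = x*exp(x) + 2*exp(x) + 2*tan(x)^3 + 2*tan(x)^2*sec(x) + 2*tan(x) + sec(x)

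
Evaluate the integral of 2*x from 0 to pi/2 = pi^2/4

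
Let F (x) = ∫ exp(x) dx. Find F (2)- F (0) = -1 + exp(2)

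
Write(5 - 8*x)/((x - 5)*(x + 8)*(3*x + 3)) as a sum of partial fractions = 23/(91*(x + 8)) - 13/(126*(x + 1)) - 35/(234*(x - 5))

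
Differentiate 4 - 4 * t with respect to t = -4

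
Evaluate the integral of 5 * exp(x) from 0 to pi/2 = -5 + 5*exp(pi/2)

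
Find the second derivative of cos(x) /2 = -cos(x)/2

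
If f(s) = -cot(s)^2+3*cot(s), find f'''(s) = 24*cot(s)^5 - 18*cot(s)^4 + 40*cot(s)^3 - 24*cot(s)^2 + 16*cot(s) - 6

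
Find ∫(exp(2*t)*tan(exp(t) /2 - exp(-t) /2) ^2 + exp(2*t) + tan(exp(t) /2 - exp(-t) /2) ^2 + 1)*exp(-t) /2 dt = tan(sinh(t)) + C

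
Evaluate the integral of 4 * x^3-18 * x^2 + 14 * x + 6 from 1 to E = -9 + (-3*E - 1 + exp(2))^2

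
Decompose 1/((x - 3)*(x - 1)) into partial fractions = -1/(2*(x - 1)) + 1/(2*(x - 3))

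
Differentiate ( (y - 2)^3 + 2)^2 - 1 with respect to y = 6*y^5 - 60*y^4 + 240*y^3 - 468*y^2 + 432*y - 144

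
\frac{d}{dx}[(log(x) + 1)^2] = (2*log(x) + 2)/x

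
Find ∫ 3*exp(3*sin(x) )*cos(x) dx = exp(3*sin(x)) + C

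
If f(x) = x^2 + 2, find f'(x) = 2*x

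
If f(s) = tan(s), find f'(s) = cos(s)^(-2)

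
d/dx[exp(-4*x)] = -4*exp(-4*x)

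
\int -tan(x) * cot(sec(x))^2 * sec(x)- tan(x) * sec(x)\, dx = cot(sec(x)) + C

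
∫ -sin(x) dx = cos(x) + C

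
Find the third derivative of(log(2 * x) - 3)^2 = (4*log(x) - 18 + 4*log(2))/x^3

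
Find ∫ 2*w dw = w^2 + C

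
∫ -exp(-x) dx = exp(-x) + C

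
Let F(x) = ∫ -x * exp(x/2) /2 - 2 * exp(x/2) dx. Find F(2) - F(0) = 2 - 4*E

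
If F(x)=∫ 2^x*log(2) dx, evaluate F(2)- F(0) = 3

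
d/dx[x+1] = 1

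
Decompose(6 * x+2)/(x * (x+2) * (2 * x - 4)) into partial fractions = -5/(8*(x + 2)) + 7/(8*(x - 2)) - 1/(4*x)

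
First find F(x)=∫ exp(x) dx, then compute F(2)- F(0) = -1 + exp(2)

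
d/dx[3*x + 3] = 3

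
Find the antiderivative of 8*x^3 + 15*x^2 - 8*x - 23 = 2*x^4 + 5*x^3 - 4*x^2 - 23*x + C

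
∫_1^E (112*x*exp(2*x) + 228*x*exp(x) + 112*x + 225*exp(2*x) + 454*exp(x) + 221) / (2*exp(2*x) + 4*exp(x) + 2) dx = -501/2 - 6*E/(1 + E) - 3*E/2 + (4 + 2*E)*exp(E)/(1 + exp(E)) + 7*(-2*E - 4)^2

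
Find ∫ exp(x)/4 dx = exp(x)/4 + C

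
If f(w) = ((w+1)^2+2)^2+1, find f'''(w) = 24*w + 24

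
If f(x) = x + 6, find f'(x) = 1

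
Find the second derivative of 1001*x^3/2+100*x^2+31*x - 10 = 3003*x + 200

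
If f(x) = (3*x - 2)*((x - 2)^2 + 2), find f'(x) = 9*x^2 - 28*x + 26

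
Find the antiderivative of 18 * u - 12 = 9*u^2 - 12*u + C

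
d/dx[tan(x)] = cos(x)^(-2)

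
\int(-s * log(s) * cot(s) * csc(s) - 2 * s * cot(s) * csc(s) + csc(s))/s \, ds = (log(s) + 2)*csc(s) + C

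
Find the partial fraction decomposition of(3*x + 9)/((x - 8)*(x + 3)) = 3/(x - 8)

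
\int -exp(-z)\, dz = exp(-z) + C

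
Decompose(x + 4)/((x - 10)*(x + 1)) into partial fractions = -3/(11*(x + 1)) + 14/(11*(x - 10))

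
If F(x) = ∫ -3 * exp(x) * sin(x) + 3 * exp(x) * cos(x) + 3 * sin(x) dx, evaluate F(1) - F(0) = (-3 + 3*E)*cos(1)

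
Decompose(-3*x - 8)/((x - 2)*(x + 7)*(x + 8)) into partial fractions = 8/(5*(x + 8)) - 13/(9*(x + 7)) - 7/(45*(x - 2))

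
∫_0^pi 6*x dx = 3*pi^2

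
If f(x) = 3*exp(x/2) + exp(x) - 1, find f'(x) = 3*exp(x/2)/2 + exp(x)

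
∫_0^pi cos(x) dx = 0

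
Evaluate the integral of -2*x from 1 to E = 1 - exp(2)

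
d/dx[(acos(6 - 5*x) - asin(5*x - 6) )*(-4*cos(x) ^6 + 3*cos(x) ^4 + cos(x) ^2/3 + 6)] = 2*(6*sin(x)^2*acos(6 - 5*x) - 6*sin(x)^2*asin(5*x - 6) + 12*cos(x)^4*acos(6 - 5*x) - 12*cos(x)^4*asin(5*x - 6) - 19*acos(6 - 5*x)/3 + 19*asin(5*x - 6)/3)*sin(x)*cos(x)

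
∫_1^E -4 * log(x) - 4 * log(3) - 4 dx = -4*E*log(3*E) + 4*log(3)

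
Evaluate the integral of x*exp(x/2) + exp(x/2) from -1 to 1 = 4*exp(-1/2)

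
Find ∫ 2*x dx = x^2 + C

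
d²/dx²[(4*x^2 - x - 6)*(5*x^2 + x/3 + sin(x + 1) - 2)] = -4*x^2*sin(x + 1) + 240*x^2 + x*sin(x + 1) + 16*x*cos(x + 1) - 22*x + 14*sin(x + 1) - 2*cos(x + 1) - 230/3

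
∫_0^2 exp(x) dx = -1 + exp(2)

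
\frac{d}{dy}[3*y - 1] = 3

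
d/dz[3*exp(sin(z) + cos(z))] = 3*sqrt(2)*exp(sin(z))*exp(cos(z))*cos(z + pi/4)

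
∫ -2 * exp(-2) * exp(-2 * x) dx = exp(-2*x - 2) + C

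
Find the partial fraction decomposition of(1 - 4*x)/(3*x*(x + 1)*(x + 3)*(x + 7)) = -29/(504*(x + 7)) + 13/(72*(x + 3)) - 5/(36*(x + 1)) + 1/(63*x)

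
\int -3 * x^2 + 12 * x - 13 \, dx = -x^3 + 6*x^2 - 13*x + C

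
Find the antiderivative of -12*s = -6*s^2 + C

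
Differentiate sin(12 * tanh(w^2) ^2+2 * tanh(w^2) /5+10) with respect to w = 4*w*(12*sinh(w^2)/cosh(w^2) + 1/5)*cos(12*tanh(w^2)^2 + 2*tanh(w^2)/5 + 10)/cosh(w^2)^2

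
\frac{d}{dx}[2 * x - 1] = 2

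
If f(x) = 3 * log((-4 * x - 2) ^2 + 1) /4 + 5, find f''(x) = (-384*x^2 - 384*x - 72)/(256*x^4 + 512*x^3 + 416*x^2 + 160*x + 25)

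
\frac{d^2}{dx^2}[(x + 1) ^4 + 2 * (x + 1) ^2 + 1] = 12*x^2 + 24*x + 16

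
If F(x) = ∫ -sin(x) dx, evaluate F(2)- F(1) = -cos(1) + cos(2)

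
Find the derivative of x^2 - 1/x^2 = (2*x^4 + 2)/x^3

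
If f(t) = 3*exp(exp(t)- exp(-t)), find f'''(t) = (3*exp(exp(t) - exp(-t)) - 9*exp(t + exp(t) - exp(-t)) + 12*exp(2*t + exp(t) - exp(-t)) + 12*exp(4*t + exp(t) - exp(-t)) + 9*exp(5*t + exp(t) - exp(-t)) + 3*exp(6*t + exp(t) - exp(-t)))*exp(-3*t)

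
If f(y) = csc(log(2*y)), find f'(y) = -cot(log(y) + log(2))*csc(log(y) + log(2))/y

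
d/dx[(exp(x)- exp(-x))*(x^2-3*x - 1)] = (x^2*exp(2*x) + x^2 - x*exp(2*x) - 5*x - 4*exp(2*x) + 2)*exp(-x)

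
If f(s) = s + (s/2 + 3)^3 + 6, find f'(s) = 3*s^2/8 + 9*s/2 + 29/2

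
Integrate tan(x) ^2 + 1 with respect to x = tan(x) + C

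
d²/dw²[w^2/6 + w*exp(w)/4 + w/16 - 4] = w*exp(w)/4 + exp(w)/2 + 1/3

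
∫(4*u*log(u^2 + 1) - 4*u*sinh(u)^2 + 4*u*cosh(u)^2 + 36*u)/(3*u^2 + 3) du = (log(u^2 + 1) + 20)*log(u^2 + 1)/3 + C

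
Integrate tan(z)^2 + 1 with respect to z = tan(z) + C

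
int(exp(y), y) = exp(y) + C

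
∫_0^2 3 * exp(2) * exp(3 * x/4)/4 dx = -exp(2) + exp(7/2)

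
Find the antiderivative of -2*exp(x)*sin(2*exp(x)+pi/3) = cos(2*exp(x) + pi/3) + C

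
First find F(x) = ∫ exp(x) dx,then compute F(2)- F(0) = -1 + exp(2)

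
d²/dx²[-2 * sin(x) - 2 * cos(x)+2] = 2*sin(x) + 2*cos(x)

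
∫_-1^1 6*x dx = 0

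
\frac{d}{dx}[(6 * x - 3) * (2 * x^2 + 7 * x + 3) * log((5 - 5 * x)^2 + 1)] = (900*x^4*log(25*x^2 - 50*x + 26) + 600*x^4 + 1200*x^3 - 2739*x^2*log(25*x^2 - 50*x + 26) - 1950*x^2 + 2022*x*log(25*x^2 - 50*x + 26) - 300*x - 78*log(25*x^2 - 50*x + 26) + 450)/(25*x^2 - 50*x + 26)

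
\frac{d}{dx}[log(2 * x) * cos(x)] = (-x*log(x)*sin(x) - x*log(2)*sin(x) + cos(x))/x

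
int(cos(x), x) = sin(x) + C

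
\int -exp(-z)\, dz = exp(-z) + C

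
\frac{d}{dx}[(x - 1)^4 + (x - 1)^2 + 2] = 4*x^3 - 12*x^2 + 14*x - 6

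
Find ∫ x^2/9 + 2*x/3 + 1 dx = x^3/27 + x^2/3 + x + C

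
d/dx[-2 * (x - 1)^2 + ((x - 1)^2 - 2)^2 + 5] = 4*x^3 - 12*x^2 + 8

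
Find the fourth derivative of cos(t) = cos(t)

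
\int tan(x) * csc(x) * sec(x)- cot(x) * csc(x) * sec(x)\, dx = 2/sin(2*x) + C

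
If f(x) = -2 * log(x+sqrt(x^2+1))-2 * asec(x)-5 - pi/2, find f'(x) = (-2*x^3*sqrt(1 - 1/x^2) - 2*x^2*sqrt(1 - 1/x^2)*sqrt(x^2 + 1) - 2*x^2 - 2*x*sqrt(x^2 + 1) - 2)/(x^4*sqrt(1 - 1/x^2) + x^3*sqrt(1 - 1/x^2)*sqrt(x^2 + 1) + x^2*sqrt(1 - 1/x^2))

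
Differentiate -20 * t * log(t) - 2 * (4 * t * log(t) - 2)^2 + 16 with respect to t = -64*t*log(t)^2 - 64*t*log(t) + 12*log(t) + 12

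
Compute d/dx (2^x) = 2^x*log(2)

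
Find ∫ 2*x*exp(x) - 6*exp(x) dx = 2*(x - 4)*exp(x) + C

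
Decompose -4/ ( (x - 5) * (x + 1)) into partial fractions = 2/(3*(x + 1)) - 2/(3*(x - 5))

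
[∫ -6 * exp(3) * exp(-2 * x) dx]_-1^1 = -3*exp(5) + 3*E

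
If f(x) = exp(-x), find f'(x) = -exp(-x)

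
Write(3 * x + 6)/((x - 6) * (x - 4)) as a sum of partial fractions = -9/(x - 4) + 12/(x - 6)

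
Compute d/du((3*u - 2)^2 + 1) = 18*u - 12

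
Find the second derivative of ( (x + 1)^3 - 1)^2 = 30*x^4 + 120*x^3 + 180*x^2 + 108*x + 18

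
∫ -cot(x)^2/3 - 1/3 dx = cot(x)/3 + C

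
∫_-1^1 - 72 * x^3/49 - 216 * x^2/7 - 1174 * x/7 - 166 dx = -2468/7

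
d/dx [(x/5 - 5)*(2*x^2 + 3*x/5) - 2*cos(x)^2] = 6*x^2/5 - 494*x/25 + 2*sin(2*x) - 3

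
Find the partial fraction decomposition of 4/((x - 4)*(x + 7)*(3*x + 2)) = -18/(133*(3*x + 2)) + 4/(209*(x + 7)) + 2/(77*(x - 4))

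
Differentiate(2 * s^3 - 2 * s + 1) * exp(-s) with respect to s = (-2*s^3 + 6*s^2 + 2*s - 3)*exp(-s)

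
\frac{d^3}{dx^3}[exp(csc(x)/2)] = (1/2 + 3/(4*sin(x)) - 3/sin(x)^2 - 3/(2*sin(x)^3) - cos(x)^2/(8*sin(x)^4))*exp(1/(2*sin(x)))*cos(x)/sin(x)^2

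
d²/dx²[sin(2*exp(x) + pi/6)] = 2*(-2*exp(x)*sin(2*exp(x) + pi/6) + cos(2*exp(x) + pi/6))*exp(x)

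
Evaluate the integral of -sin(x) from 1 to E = cos(E) - cos(1)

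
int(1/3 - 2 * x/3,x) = -x^2/3 + x/3 + C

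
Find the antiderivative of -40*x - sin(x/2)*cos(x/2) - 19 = -20*x^2 - 19*x + cos(x)/2 + C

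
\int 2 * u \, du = u^2 + C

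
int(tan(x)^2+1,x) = tan(x) + C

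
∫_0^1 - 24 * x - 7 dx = -19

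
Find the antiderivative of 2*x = x^2 + C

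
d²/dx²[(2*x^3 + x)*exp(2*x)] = 8*x^3*exp(2*x) + 24*x^2*exp(2*x) + 16*x*exp(2*x) + 4*exp(2*x)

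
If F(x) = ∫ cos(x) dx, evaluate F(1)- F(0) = sin(1)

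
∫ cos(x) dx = sin(x) + C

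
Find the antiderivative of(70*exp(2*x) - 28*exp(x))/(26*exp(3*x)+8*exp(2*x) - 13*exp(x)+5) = log((-2 + 7*exp(x)/(exp(x) + 1))^2 + 1) + C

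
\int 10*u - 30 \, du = 5*u^2 - 30*u + C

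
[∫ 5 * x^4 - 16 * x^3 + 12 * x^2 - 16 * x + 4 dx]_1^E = (-2 + (-2 + E)^2)*(2*E + exp(3)) + 3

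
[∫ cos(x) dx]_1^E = -sin(1) + sin(E)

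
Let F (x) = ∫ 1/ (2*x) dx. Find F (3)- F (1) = log(3)/2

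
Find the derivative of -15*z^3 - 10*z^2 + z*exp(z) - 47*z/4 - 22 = -45*z^2 + z*exp(z) - 20*z + exp(z) - 47/4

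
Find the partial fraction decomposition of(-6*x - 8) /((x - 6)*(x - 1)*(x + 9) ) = 23/(75*(x + 9)) + 7/(25*(x - 1)) - 44/(75*(x - 6))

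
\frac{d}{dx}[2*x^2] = 4*x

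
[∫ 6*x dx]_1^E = -3 + 3*exp(2)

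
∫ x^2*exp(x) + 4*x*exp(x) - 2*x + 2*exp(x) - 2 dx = ((x + 1)^2 - 1)*(exp(x) - 1) + C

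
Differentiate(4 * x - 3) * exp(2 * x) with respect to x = 8*x*exp(2*x) - 2*exp(2*x)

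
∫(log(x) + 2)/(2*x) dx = (log(x) + 2)^2/4 + C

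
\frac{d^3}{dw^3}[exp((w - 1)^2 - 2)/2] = 4*w^3*exp(w^2 - 2*w - 1) - 12*w^2*exp(w^2 - 2*w - 1) + 18*w*exp(w^2 - 2*w - 1) - 10*exp(w^2 - 2*w - 1)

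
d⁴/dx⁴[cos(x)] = cos(x)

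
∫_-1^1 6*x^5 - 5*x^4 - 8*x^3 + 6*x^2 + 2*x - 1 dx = 0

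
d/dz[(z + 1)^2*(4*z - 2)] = 12*z^2 + 12*z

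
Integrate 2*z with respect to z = z^2 + C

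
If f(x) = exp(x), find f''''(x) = exp(x)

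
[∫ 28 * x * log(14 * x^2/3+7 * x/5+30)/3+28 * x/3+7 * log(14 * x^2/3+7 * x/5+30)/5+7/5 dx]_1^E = -541*log(541/15)/15 + (7*E/5 + 30 + 14*exp(2)/3)*log(7*E/5 + 30 + 14*exp(2)/3)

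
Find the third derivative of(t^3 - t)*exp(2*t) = 8*t^3*exp(2*t) + 36*t^2*exp(2*t) + 28*t*exp(2*t) - 6*exp(2*t)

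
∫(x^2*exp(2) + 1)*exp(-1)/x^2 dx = E*x - exp(-1)/x + C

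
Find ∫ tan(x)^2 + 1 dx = tan(x) + C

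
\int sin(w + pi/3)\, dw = -cos(w + pi/3) + C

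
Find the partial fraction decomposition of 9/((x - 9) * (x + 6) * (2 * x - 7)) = -36/(209*(2*x - 7)) + 3/(95*(x + 6)) + 3/(55*(x - 9))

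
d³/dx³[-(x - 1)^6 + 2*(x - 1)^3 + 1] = -120*x^3 + 360*x^2 - 360*x + 132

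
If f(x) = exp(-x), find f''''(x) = exp(-x)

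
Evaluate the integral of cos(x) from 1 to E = -sin(1) + sin(E)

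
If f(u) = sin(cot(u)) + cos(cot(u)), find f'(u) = -sqrt(2)*cos(pi/4 + 1/tan(u))/sin(u)^2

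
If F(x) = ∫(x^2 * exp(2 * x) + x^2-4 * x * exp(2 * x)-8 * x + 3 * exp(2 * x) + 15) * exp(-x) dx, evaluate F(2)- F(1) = -4*E - exp(-2) + 4*exp(-1) + exp(2)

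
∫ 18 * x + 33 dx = 9*x^2 + 33*x + C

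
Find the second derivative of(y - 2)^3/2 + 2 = 3*y - 6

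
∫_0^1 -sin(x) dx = -1 + cos(1)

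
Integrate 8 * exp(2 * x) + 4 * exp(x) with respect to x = (2*exp(x) + 1)^2 + C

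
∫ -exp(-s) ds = exp(-s) + C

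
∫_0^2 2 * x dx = 4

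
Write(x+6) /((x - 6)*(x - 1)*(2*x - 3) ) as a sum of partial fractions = -10/(3*(2*x - 3)) + 7/(5*(x - 1)) + 4/(15*(x - 6))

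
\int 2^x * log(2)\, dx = 2^x + C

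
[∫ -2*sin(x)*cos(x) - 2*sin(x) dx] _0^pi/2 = -3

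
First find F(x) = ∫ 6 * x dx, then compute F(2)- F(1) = 9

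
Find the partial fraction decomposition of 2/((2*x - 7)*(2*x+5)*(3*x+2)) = -18/(275*(3*x + 2)) + 1/(33*(2*x + 5)) + 1/(75*(2*x - 7))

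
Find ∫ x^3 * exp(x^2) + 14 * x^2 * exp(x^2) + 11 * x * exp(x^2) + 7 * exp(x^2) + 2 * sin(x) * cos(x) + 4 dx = 4*x + (x^2 + 14*x + 10)*exp(x^2)/2 + sin(x)^2 + C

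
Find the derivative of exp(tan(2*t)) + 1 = 2*exp(tan(2*t))/cos(2*t)^2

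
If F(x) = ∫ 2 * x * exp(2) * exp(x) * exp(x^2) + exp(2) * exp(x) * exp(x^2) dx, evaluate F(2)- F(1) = -exp(4) + exp(8)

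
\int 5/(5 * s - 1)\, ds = log(5*s - 1) + C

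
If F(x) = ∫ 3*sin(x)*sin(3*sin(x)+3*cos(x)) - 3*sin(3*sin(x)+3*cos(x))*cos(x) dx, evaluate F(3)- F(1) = cos(3*cos(3) + 3*sin(3)) - cos(3*cos(1) + 3*sin(1))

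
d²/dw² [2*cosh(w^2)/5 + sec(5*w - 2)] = 8*w^2*cosh(w^2)/5 + 50*tan(5*w - 2)^2*sec(5*w - 2) + 4*sinh(w^2)/5 + 25*sec(5*w - 2)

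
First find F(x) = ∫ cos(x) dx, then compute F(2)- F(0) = sin(2)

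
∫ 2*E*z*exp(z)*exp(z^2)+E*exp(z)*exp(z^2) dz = exp(z^2 + z + 1) + C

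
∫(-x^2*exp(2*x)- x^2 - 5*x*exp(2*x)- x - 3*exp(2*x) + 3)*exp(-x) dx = -2*x*(x + 3)*sinh(x) + C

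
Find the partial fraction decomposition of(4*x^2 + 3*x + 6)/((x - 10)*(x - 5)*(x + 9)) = 303/(266*(x + 9)) - 121/(70*(x - 5)) + 436/(95*(x - 10))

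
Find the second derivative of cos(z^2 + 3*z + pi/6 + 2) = -4*z^2*cos(z^2 + 3*z + pi/6 + 2) - 12*z*cos(z^2 + 3*z + pi/6 + 2) - 2*sin(z^2 + 3*z + pi/6 + 2) - 9*cos(z^2 + 3*z + pi/6 + 2)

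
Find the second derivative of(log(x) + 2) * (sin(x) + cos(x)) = sqrt(2)*(-x^2*log(x)*sin(x + pi/4) - 2*x^2*sin(x + pi/4) + 2*x*cos(x + pi/4) - sin(x + pi/4))/x^2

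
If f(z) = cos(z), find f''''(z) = cos(z)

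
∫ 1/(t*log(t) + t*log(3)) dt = log(log(3*t)) + C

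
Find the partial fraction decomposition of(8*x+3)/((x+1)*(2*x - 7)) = 62/(9*(2*x - 7)) + 5/(9*(x + 1))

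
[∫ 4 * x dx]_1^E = -2 + 2*exp(2)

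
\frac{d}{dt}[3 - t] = -1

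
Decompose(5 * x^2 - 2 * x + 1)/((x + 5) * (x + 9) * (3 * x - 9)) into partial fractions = 53/(18*(x + 9)) - 17/(12*(x + 5)) + 5/(36*(x - 3))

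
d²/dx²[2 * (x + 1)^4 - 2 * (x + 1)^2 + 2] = 24*x^2 + 48*x + 20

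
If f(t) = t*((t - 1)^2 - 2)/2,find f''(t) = 3*t - 2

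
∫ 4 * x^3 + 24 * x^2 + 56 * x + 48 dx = x^4 + 8*x^3 + 28*x^2 + 48*x + C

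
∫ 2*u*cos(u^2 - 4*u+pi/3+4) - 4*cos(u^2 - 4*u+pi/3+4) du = sin((u - 2)^2 + pi/3) + C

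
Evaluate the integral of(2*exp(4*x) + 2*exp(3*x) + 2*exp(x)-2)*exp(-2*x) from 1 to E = -(-exp(-1) + 1 + E)^2 + (-exp(-E) + 1 + exp(E))^2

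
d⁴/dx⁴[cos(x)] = cos(x)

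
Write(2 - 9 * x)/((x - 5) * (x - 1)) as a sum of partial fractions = 7/(4*(x - 1)) - 43/(4*(x - 5))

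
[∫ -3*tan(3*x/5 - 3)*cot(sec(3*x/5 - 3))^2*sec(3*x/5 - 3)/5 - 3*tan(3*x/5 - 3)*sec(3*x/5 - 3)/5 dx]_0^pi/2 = -cot(sec(3)) + cot(csc(pi/5 + 3))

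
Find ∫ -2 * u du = -u^2 + C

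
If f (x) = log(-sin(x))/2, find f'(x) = 1/(2*tan(x))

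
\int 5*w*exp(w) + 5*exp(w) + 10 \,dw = 5*w*(exp(w) + 2) + C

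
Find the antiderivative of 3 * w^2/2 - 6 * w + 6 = w^3/2 - 3*w^2 + 6*w + C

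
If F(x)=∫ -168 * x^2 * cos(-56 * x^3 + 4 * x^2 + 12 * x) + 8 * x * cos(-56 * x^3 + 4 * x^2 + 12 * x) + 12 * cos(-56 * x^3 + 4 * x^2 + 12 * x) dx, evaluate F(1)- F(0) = -sin(40)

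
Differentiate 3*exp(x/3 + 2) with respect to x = exp(x/3 + 2)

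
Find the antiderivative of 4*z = 2*z^2 + C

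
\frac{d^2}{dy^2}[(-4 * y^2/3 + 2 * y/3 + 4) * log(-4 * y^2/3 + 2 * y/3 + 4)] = (-16*y^2*log(-2*y^2/3 + y/3 + 2) - 48*y^2 - 16*y^2*log(2) + 8*y*log(-2*y^2/3 + y/3 + 2) + 8*y*log(2) + 24*y + 48*log(-2*y^2/3 + y/3 + 2) + 48*log(2) + 46)/(6*y^2 - 3*y - 18)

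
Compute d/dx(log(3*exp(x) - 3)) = exp(x)/(exp(x) - 1)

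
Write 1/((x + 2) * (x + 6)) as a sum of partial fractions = -1/(4*(x + 6)) + 1/(4*(x + 2))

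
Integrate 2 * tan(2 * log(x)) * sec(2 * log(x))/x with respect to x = sec(2*log(x)) + C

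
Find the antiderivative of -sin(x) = cos(x) + C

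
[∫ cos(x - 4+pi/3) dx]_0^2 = cos(pi/6 + 2) - cos(pi/6 + 4)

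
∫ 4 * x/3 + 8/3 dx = 2*x^2/3 + 8*x/3 + C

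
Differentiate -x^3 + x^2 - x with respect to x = -3*x^2 + 2*x - 1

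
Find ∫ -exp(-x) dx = exp(-x) + C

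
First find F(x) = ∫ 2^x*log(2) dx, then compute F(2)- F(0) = 3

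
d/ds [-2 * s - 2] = -2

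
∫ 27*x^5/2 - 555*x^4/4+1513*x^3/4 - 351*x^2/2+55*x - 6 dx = 9*x^6/4 - 111*x^5/4 + 1513*x^4/16 - 117*x^3/2 + 55*x^2/2 - 6*x + C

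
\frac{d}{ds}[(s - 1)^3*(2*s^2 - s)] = 10*s^4 - 28*s^3 + 27*s^2 - 10*s + 1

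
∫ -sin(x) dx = cos(x) + C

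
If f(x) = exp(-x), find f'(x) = -exp(-x)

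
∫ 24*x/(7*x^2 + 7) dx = 12*log(x^2 + 1)/7 + C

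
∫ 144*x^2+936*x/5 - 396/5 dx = 48*x^3 + 468*x^2/5 - 396*x/5 + C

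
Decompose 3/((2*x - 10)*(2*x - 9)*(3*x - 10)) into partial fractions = 27/(70*(3*x - 10)) - 6/(7*(2*x - 9)) + 3/(10*(x - 5))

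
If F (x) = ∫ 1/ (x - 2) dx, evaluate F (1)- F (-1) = -log(6) + log(2)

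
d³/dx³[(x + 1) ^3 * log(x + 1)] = 6*log(x + 1) + 11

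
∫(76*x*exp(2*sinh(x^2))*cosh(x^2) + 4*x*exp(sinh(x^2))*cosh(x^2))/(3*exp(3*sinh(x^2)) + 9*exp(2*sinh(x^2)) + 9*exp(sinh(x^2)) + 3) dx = (10*exp(sinh(x^2)) + 1)/(3*(cosh(sinh(x^2)) + 1)) + C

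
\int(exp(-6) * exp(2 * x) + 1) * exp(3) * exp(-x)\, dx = 2*sinh(x - 3) + C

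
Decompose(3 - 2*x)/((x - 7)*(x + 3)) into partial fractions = -9/(10*(x + 3)) - 11/(10*(x - 7))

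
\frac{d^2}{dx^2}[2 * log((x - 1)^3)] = -6/(x^2 - 2*x + 1)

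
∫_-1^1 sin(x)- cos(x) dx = -2*sin(1)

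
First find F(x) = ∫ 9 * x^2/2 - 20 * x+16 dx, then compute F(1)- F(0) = 15/2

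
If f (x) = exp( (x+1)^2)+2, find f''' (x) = 8*x^3*exp(x^2 + 2*x + 1) + 24*x^2*exp(x^2 + 2*x + 1) + 36*x*exp(x^2 + 2*x + 1) + 20*exp(x^2 + 2*x + 1)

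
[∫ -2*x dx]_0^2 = -4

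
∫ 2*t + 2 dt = t^2 + 2*t + C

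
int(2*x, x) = x^2 + C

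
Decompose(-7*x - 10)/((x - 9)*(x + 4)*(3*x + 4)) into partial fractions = 3/(124*(3*x + 4)) + 9/(52*(x + 4)) - 73/(403*(x - 9))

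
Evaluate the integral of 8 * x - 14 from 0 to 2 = -12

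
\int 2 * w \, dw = w^2 + C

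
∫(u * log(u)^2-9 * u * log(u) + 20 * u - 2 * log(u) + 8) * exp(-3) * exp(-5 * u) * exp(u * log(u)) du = (u*log(u) - 5*u - 3)*exp(u*log(u) - 5*u - 3) + C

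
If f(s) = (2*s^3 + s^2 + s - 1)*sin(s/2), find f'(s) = s^3*cos(s/2) + 6*s^2*sin(s/2) + s^2*cos(s/2)/2 + 2*s*sin(s/2) + s*cos(s/2)/2 + sin(s/2) - cos(s/2)/2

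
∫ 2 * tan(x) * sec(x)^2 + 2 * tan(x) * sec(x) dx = (sec(x) + 1)^2 + C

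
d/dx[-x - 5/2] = -1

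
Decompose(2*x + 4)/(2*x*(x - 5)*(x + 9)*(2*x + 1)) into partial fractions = 12/(187*(2*x + 1)) + 1/(306*(x + 9)) + 1/(110*(x - 5)) - 2/(45*x)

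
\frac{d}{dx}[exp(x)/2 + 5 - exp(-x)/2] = (exp(2*x) + 1)*exp(-x)/2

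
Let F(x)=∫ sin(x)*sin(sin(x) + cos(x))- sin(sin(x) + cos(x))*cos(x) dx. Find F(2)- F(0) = -cos(1) + cos(cos(2) + sin(2))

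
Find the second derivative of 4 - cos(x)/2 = cos(x)/2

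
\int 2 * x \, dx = x^2 + C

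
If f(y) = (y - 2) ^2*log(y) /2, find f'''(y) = (y^2 + 2*y + 4)/y^3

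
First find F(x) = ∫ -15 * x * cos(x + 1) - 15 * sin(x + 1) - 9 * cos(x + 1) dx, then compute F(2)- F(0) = -39*sin(3) + 9*sin(1)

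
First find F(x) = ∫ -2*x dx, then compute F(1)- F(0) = -1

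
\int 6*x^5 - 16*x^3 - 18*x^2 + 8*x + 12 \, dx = x^6 - 4*x^4 - 6*x^3 + 4*x^2 + 12*x + C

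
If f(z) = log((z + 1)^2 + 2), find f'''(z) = (4*z^3 + 12*z^2 - 12*z - 20)/(z^6 + 6*z^5 + 21*z^4 + 44*z^3 + 63*z^2 + 54*z + 27)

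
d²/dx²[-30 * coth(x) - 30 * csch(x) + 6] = -30*(cosh(x) + 1)^2/sinh(x)^3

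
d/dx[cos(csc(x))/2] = sin(csc(x))*cot(x)*csc(x)/2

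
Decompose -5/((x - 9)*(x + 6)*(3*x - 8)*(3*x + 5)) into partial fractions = -45/(5408*(3*x + 5)) + 45/(6422*(3*x - 8)) + 1/(1014*(x + 6)) - 1/(1824*(x - 9))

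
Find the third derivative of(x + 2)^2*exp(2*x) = 8*x^2*exp(2*x) + 56*x*exp(2*x) + 92*exp(2*x)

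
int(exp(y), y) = exp(y) + C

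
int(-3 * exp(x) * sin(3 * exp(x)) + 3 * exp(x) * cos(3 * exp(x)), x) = sqrt(2)*sin(3*exp(x) + pi/4) + C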